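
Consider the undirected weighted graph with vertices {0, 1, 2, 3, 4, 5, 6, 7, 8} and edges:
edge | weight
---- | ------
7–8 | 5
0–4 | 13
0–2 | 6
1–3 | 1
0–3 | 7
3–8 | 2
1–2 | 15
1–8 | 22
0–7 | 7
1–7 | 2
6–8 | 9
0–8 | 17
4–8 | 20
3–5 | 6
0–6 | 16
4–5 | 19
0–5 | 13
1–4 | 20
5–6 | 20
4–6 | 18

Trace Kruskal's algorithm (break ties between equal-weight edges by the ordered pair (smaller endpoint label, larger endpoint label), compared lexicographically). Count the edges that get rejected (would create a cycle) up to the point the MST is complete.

2

Sort edges by weight, then run Kruskal:
1–3 (1): add — endpoints in different components.
1–7 (2): add — endpoints in different components.
3–8 (2): add — endpoints in different components.
7–8 (5): skip — 7 and 8 already connected.
0–2 (6): add — endpoints in different components.
3–5 (6): add — endpoints in different components.
0–3 (7): add — endpoints in different components.
0–7 (7): skip — 0 and 7 already connected.
6–8 (9): add — endpoints in different components.
0–4 (13): add — endpoints in different components.
Edges rejected before the tree was complete: 2.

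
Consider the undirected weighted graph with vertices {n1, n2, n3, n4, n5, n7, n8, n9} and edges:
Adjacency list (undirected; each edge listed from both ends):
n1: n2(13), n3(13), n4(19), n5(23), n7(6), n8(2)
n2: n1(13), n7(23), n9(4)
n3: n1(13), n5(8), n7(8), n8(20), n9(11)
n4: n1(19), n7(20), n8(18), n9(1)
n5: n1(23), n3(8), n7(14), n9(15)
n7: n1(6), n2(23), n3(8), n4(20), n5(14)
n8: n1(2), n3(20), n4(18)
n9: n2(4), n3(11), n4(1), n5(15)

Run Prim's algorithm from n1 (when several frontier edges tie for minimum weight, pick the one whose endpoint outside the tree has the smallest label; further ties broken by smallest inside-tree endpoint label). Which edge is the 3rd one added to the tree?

n3-n7

Prim, starting at n1.
Step 1: cheapest edge leaving the tree is n1-n8 (2); add n8.
Step 2: cheapest edge leaving the tree is n1-n7 (6); add n7.
Step 3: cheapest edge leaving the tree is n3-n7 (8); add n3.
Step 4: cheapest edge leaving the tree is n3-n5 (8); add n5.
Step 5: cheapest edge leaving the tree is n3-n9 (11); add n9.
Step 6: cheapest edge leaving the tree is n4-n9 (1); add n4.
Step 7: cheapest edge leaving the tree is n2-n9 (4); add n2.
The 3rd edge added is n3-n7.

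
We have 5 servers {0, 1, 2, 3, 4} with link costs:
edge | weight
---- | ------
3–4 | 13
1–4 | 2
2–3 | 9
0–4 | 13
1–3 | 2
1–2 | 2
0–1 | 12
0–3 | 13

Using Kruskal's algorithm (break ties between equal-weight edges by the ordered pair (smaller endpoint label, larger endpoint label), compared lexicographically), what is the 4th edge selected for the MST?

0-1

Kruskal: consider edges lightest-first.
1–2 (2): add. Components now {0} {1,2} {3} {4}
1–3 (2): add. Components now {0} {1,2,3} {4}
1–4 (2): add. Components now {0} {1,2,3,4}
2–3 (9): skip — 2 and 3 already connected.
0–1 (12): add. Components now {0,1,2,3,4}
The 4th edge added is 0–1.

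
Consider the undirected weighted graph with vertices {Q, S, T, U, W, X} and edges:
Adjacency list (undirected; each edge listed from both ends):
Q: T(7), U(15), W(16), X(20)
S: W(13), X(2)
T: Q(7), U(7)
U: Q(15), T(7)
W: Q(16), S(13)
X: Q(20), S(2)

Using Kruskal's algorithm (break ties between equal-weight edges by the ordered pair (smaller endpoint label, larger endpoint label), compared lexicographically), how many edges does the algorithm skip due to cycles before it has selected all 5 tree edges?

Kruskal's algorithm — process edges by increasing weight (ties by edge label):
S–X (2): add — endpoints in different components.
Q–T (7): add — endpoints in different components.
T–U (7): add — endpoints in different components.
S–W (13): add — endpoints in different components.
Q–U (15): skip — Q and U already connected.
Q–W (16): add — endpoints in different components.
Edges rejected before the tree was complete: 1.

1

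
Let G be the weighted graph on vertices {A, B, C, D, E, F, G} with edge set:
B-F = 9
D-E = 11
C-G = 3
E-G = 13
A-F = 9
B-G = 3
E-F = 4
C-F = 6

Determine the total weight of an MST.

36

Prim, starting at E.
Step 1: frontier [E-F 4, D-E 11, E-G 13] → take E-F (4); add F.
Step 2: frontier [D-E 11, E-G 13, C-F 6, A-F 9, B-F 9] → take C-F (6); add C.
Step 3: frontier [C-G 3, D-E 11, E-G 13, A-F 9, B-F 9] → take C-G (3); add G.
Step 4: frontier [D-E 11, A-F 9, B-F 9, B-G 3] → take B-G (3); add B.
Step 5: frontier [D-E 11, A-F 9] → take A-F (9); add A.
Step 6: frontier [D-E 11] → take D-E (11); add D.
MST edges: E-F, C-F, C-G, B-G, A-F, D-E; total weight 4+6+3+3+9+11 = 36.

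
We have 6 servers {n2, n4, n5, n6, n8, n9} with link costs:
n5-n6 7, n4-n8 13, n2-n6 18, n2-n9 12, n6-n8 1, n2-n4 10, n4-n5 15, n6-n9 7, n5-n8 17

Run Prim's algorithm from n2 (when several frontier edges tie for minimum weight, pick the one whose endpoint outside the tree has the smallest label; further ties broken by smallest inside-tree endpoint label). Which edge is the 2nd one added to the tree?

Grow the tree from n2 using Prim:
Step 1: cheapest edge leaving the tree is n2-n4 (10); add n4.
Step 2: cheapest edge leaving the tree is n2-n9 (12); add n9.
Step 3: cheapest edge leaving the tree is n6-n9 (7); add n6.
Step 4: cheapest edge leaving the tree is n6-n8 (1); add n8.
Step 5: cheapest edge leaving the tree is n5-n6 (7); add n5.
The 2nd edge added is n2-n9.

n2-n9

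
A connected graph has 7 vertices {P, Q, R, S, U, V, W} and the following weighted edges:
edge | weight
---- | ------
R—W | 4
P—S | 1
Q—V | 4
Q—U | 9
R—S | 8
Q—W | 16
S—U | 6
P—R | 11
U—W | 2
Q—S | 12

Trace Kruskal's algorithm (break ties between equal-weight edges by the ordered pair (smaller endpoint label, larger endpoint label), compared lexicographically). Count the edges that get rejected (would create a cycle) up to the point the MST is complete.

Sort edges by weight, then run Kruskal:
P—S (1): add — endpoints in different components.
U—W (2): add — endpoints in different components.
Q—V (4): add — endpoints in different components.
R—W (4): add — endpoints in different components.
S—U (6): add — endpoints in different components.
R—S (8): skip — S and R already connected.
Q—U (9): add — endpoints in different components.
Edges rejected before the tree was complete: 1.

1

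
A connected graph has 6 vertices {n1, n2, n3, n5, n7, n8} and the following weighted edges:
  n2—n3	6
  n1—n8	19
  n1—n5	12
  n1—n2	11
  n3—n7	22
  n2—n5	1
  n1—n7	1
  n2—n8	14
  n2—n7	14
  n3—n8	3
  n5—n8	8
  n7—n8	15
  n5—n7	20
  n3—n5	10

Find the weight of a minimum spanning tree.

Kruskal's algorithm — process edges by increasing weight (ties by edge label):
n1—n7 (1): add — endpoints in different components.
n2—n5 (1): add — endpoints in different components.
n3—n8 (3): add — endpoints in different components.
n2—n3 (6): add — endpoints in different components.
n5—n8 (8): skip — n8 and n5 already connected.
n3—n5 (10): skip — n5 and n3 already connected.
n1—n2 (11): add — endpoints in different components.
MST edges: n1—n7, n2—n5, n3—n8, n2—n3, n1—n2; total weight 1+1+3+6+11 = 22.

22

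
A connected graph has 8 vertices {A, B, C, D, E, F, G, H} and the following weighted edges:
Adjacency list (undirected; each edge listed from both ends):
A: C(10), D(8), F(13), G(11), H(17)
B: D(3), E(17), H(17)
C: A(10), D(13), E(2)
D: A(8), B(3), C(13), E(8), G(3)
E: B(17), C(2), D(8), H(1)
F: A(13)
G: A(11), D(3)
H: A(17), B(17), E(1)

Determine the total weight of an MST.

38

Sort edges by weight, then run Kruskal:
E–H (1): add — endpoints in different components.
C–E (2): add — endpoints in different components.
B–D (3): add — endpoints in different components.
D–G (3): add — endpoints in different components.
A–D (8): add — endpoints in different components.
D–E (8): add — endpoints in different components.
A–C (10): skip — A and C already connected.
A–G (11): skip — A and G already connected.
A–F (13): add — endpoints in different components.
MST edges: E–H, C–E, B–D, D–G, A–D, D–E, A–F; total weight 1+2+3+3+8+8+13 = 38.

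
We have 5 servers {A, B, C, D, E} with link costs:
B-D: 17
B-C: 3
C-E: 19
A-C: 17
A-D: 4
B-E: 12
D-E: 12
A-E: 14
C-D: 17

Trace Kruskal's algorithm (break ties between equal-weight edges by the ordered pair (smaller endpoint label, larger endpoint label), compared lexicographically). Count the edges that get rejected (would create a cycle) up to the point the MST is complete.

Kruskal's algorithm — process edges by increasing weight (ties by edge label):
B-C (3): add — endpoints in different components.
A-D (4): add — endpoints in different components.
B-E (12): add — endpoints in different components.
D-E (12): add — endpoints in different components.
Edges rejected before the tree was complete: 0.

0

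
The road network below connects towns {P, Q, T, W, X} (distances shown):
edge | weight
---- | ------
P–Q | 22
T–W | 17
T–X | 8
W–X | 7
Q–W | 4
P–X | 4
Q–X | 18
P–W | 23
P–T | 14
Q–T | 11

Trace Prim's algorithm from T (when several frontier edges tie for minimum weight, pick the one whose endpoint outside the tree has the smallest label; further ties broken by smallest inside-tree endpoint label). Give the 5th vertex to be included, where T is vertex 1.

Prim, starting at T.
Step 1: cheapest edge leaving the tree is T–X (8); add X.
Step 2: cheapest edge leaving the tree is P–X (4); add P.
Step 3: cheapest edge leaving the tree is W–X (7); add W.
Step 4: cheapest edge leaving the tree is Q–W (4); add Q.
Vertex order: T, X, P, W, Q. The 5th vertex is Q.

Q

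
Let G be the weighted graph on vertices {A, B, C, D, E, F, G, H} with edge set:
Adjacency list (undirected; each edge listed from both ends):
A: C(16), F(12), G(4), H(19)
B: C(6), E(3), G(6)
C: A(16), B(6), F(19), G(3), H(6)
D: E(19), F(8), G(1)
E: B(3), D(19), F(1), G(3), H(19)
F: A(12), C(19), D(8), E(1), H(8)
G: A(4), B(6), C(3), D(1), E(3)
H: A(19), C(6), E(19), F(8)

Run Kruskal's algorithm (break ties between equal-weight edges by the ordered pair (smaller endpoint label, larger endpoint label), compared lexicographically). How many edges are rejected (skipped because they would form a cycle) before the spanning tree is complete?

2

Kruskal's algorithm — process edges by increasing weight (ties by edge label):
D G (1): add — endpoints in different components.
E F (1): add — endpoints in different components.
B E (3): add — endpoints in different components.
C G (3): add — endpoints in different components.
E G (3): add — endpoints in different components.
A G (4): add — endpoints in different components.
B C (6): skip — B and C already connected.
B G (6): skip — B and G already connected.
C H (6): add — endpoints in different components.
Edges rejected before the tree was complete: 2.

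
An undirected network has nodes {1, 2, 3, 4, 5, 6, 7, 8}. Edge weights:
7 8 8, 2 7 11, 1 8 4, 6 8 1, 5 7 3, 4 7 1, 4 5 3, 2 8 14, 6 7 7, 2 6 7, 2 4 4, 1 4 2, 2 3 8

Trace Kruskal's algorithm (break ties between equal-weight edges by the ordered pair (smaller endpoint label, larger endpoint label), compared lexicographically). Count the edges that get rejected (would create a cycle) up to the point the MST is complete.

3

Kruskal's algorithm — process edges by increasing weight (ties by edge label):
4 7 (1): add — endpoints in different components.
6 8 (1): add — endpoints in different components.
1 4 (2): add — endpoints in different components.
4 5 (3): add — endpoints in different components.
5 7 (3): skip — 5 and 7 already connected.
1 8 (4): add — endpoints in different components.
2 4 (4): add — endpoints in different components.
2 6 (7): skip — 2 and 6 already connected.
6 7 (7): skip — 6 and 7 already connected.
2 3 (8): add — endpoints in different components.
Edges rejected before the tree was complete: 3.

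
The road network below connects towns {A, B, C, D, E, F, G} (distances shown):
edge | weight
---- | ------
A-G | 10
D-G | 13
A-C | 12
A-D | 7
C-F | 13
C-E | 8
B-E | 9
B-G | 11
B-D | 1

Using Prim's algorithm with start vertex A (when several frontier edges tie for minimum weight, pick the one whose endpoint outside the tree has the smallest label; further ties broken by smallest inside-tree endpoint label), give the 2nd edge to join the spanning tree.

Prim, starting at A.
Step 1: cheapest edge leaving the tree is A-D (7); add D.
Step 2: cheapest edge leaving the tree is B-D (1); add B.
Step 3: cheapest edge leaving the tree is B-E (9); add E.
Step 4: cheapest edge leaving the tree is C-E (8); add C.
Step 5: cheapest edge leaving the tree is A-G (10); add G.
Step 6: cheapest edge leaving the tree is C-F (13); add F.
The 2nd edge added is B-D.

B-D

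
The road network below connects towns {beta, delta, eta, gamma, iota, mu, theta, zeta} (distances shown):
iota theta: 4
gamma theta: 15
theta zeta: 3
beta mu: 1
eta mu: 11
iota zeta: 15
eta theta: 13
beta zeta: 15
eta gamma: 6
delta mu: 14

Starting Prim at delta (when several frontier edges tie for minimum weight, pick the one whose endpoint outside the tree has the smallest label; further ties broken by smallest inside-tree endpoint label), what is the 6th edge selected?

theta-zeta

Prim, starting at delta.
Step 1: frontier [delta mu 14] → take delta mu (14); add mu.
Step 2: frontier [beta mu 1, eta mu 11] → take beta mu (1); add beta.
Step 3: frontier [beta zeta 15, eta mu 11] → take eta mu (11); add eta.
Step 4: frontier [beta zeta 15, eta gamma 6, eta theta 13] → take eta gamma (6); add gamma.
Step 5: frontier [beta zeta 15, eta theta 13, gamma theta 15] → take eta theta (13); add theta.
Step 6: frontier [beta zeta 15, theta zeta 3, iota theta 4] → take theta zeta (3); add zeta.
Step 7: frontier [iota theta 4, iota zeta 15] → take iota theta (4); add iota.
The 6th edge added is theta zeta.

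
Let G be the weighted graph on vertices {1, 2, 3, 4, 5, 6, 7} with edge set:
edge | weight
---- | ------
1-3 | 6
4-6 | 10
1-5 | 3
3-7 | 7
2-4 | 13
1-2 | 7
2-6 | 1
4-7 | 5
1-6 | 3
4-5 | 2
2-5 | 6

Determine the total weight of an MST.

Grow the tree from 2 using Prim:
Step 1: cheapest edge leaving the tree is 2-6 (1); add 6.
Step 2: cheapest edge leaving the tree is 1-6 (3); add 1.
Step 3: cheapest edge leaving the tree is 1-5 (3); add 5.
Step 4: cheapest edge leaving the tree is 4-5 (2); add 4.
Step 5: cheapest edge leaving the tree is 4-7 (5); add 7.
Step 6: cheapest edge leaving the tree is 1-3 (6); add 3.
MST edges: 2-6, 1-6, 1-5, 4-5, 4-7, 1-3; total weight 1+3+3+2+5+6 = 20.

20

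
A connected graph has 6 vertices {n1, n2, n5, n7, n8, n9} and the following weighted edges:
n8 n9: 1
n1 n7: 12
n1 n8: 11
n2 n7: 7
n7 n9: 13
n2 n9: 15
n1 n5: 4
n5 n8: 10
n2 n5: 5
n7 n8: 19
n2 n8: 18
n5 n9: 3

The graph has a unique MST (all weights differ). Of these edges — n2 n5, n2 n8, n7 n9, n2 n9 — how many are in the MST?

Sort edges by weight, then run Kruskal:
n8 n9 (1): add — endpoints in different components.
n5 n9 (3): add — endpoints in different components.
n1 n5 (4): add — endpoints in different components.
n2 n5 (5): add — endpoints in different components.
n2 n7 (7): add — endpoints in different components.
MST edge set: {n8 n9, n5 n9, n1 n5, n2 n5, n2 n7}.
Of the listed edges, {n2 n5} are in the MST → 1.

1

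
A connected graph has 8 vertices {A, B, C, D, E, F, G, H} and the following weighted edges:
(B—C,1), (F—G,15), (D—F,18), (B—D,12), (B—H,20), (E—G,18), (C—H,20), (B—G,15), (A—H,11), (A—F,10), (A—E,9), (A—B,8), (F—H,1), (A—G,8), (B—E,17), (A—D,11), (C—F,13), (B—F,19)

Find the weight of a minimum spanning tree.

Grow the tree from A using Prim:
Step 1: cheapest edge leaving the tree is A—B (8); add B.
Step 2: cheapest edge leaving the tree is B—C (1); add C.
Step 3: cheapest edge leaving the tree is A—G (8); add G.
Step 4: cheapest edge leaving the tree is A—E (9); add E.
Step 5: cheapest edge leaving the tree is A—F (10); add F.
Step 6: cheapest edge leaving the tree is F—H (1); add H.
Step 7: cheapest edge leaving the tree is A—D (11); add D.
MST edges: A—B, B—C, A—G, A—E, A—F, F—H, A—D; total weight 8+1+8+9+10+1+11 = 48.

48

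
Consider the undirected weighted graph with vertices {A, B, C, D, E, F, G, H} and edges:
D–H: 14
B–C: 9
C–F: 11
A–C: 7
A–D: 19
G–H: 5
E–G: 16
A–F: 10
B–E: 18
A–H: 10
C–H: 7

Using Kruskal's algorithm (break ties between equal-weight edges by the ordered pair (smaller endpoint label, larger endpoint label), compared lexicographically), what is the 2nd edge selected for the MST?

A-C

Sort edges by weight, then run Kruskal:
G–H (5): add — endpoints in different components.
A–C (7): add — endpoints in different components.
C–H (7): add — endpoints in different components.
B–C (9): add — endpoints in different components.
A–F (10): add — endpoints in different components.
A–H (10): skip — A and H already connected.
C–F (11): skip — C and F already connected.
D–H (14): add — endpoints in different components.
E–G (16): add — endpoints in different components.
The 2nd edge added is A–C.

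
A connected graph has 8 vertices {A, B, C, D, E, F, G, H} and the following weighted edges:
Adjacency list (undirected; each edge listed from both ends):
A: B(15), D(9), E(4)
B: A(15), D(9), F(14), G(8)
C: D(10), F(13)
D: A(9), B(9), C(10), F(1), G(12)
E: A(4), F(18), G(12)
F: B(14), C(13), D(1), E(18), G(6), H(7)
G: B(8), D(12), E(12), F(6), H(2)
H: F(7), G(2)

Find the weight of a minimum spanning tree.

Kruskal's algorithm — process edges by increasing weight (ties by edge label):
D F (1): add — endpoints in different components.
G H (2): add — endpoints in different components.
A E (4): add — endpoints in different components.
F G (6): add — endpoints in different components.
F H (7): skip — F and H already connected.
B G (8): add — endpoints in different components.
A D (9): add — endpoints in different components.
B D (9): skip — B and D already connected.
C D (10): add — endpoints in different components.
MST edges: D F, G H, A E, F G, B G, A D, C D; total weight 1+2+4+6+8+9+10 = 40.

40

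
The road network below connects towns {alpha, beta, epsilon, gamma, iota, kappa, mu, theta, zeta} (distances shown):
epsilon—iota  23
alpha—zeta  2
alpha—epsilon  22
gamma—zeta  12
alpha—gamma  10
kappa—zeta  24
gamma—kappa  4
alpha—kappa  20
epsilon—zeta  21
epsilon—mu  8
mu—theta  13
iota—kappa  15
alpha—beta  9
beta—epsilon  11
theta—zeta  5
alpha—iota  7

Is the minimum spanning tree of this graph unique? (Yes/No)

Yes

Kruskal's algorithm — process edges by increasing weight (ties by edge label):
alpha—zeta (2): add — endpoints in different components.
gamma—kappa (4): add — endpoints in different components.
theta—zeta (5): add — endpoints in different components.
alpha—iota (7): add — endpoints in different components.
epsilon—mu (8): add — endpoints in different components.
alpha—beta (9): add — endpoints in different components.
alpha—gamma (10): add — endpoints in different components.
beta—epsilon (11): add — endpoints in different components.
Every non-tree edge has weight strictly greater than the heaviest edge on the tree path between its endpoints, so the MST is unique.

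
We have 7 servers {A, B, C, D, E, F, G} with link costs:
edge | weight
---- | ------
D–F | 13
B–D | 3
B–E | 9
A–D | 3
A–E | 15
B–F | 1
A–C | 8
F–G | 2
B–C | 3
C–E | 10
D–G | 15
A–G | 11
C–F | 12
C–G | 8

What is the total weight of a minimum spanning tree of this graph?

21

Kruskal's algorithm — process edges by increasing weight (ties by edge label):
B–F (1): add — endpoints in different components.
F–G (2): add — endpoints in different components.
A–D (3): add — endpoints in different components.
B–C (3): add — endpoints in different components.
B–D (3): add — endpoints in different components.
A–C (8): skip — A and C already connected.
C–G (8): skip — C and G already connected.
B–E (9): add — endpoints in different components.
MST edges: B–F, F–G, A–D, B–C, B–D, B–E; total weight 1+2+3+3+3+9 = 21.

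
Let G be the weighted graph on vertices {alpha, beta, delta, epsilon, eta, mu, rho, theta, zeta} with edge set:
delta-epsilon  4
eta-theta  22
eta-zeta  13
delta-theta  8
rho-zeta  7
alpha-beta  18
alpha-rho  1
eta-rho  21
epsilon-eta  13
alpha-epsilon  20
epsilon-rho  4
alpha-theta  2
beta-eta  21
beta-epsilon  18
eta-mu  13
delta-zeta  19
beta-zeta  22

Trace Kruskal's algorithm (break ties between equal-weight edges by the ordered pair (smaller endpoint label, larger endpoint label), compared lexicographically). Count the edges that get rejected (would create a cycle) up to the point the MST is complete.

Sort edges by weight, then run Kruskal:
alpha-rho (1): add — endpoints in different components.
alpha-theta (2): add — endpoints in different components.
delta-epsilon (4): add — endpoints in different components.
epsilon-rho (4): add — endpoints in different components.
rho-zeta (7): add — endpoints in different components.
delta-theta (8): skip — delta and theta already connected.
epsilon-eta (13): add — endpoints in different components.
eta-mu (13): add — endpoints in different components.
eta-zeta (13): skip — eta and zeta already connected.
alpha-beta (18): add — endpoints in different components.
Edges rejected before the tree was complete: 2.

2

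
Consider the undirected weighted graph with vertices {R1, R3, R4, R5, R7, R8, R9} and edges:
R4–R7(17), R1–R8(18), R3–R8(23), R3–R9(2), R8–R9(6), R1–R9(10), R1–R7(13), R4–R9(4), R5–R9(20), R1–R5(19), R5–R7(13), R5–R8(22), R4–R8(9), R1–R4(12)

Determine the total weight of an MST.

48

Prim's algorithm from R3:
Step 1: cheapest edge leaving the tree is R3–R9 (2); add R9.
Step 2: cheapest edge leaving the tree is R4–R9 (4); add R4.
Step 3: cheapest edge leaving the tree is R8–R9 (6); add R8.
Step 4: cheapest edge leaving the tree is R1–R9 (10); add R1.
Step 5: cheapest edge leaving the tree is R1–R7 (13); add R7.
Step 6: cheapest edge leaving the tree is R5–R7 (13); add R5.
MST edges: R3–R9, R4–R9, R8–R9, R1–R9, R1–R7, R5–R7; total weight 2+4+6+10+13+13 = 48.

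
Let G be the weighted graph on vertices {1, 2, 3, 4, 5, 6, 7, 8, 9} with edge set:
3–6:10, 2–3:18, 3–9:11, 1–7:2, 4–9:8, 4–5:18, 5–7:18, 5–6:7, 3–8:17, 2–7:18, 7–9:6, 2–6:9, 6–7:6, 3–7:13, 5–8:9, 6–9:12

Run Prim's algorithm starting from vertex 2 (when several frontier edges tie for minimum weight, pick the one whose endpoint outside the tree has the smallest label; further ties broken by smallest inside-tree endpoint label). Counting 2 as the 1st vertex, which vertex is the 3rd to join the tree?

7

Prim's algorithm from 2:
Step 1: cheapest edge leaving the tree is 2–6 (9); add 6.
Step 2: cheapest edge leaving the tree is 6–7 (6); add 7.
Step 3: cheapest edge leaving the tree is 1–7 (2); add 1.
Step 4: cheapest edge leaving the tree is 7–9 (6); add 9.
Step 5: cheapest edge leaving the tree is 5–6 (7); add 5.
Step 6: cheapest edge leaving the tree is 4–9 (8); add 4.
Step 7: cheapest edge leaving the tree is 5–8 (9); add 8.
Step 8: cheapest edge leaving the tree is 3–6 (10); add 3.
Vertex order: 2, 6, 7, 1, 9, 5, 4, 8, 3. The 3rd vertex is 7.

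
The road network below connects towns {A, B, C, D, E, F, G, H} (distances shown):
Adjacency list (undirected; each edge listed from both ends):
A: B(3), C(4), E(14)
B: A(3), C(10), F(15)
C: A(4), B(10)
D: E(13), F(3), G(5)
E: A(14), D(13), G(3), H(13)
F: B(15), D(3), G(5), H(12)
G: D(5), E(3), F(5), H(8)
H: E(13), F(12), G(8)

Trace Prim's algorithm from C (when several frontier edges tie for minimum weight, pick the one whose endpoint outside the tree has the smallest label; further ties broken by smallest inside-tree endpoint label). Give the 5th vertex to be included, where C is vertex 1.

G

Prim, starting at C.
Step 1: cheapest edge leaving the tree is A C (4); add A.
Step 2: cheapest edge leaving the tree is A B (3); add B.
Step 3: cheapest edge leaving the tree is A E (14); add E.
Step 4: cheapest edge leaving the tree is E G (3); add G.
Step 5: cheapest edge leaving the tree is D G (5); add D.
Step 6: cheapest edge leaving the tree is D F (3); add F.
Step 7: cheapest edge leaving the tree is G H (8); add H.
Vertex order: C, A, B, E, G, D, F, H. The 5th vertex is G.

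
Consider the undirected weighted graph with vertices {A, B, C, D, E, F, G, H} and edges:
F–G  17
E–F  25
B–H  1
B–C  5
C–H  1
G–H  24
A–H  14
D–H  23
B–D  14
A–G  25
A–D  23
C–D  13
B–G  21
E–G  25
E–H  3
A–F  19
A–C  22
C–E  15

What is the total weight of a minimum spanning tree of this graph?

68

Prim's algorithm from E:
Step 1: cheapest edge leaving the tree is E–H (3); add H.
Step 2: cheapest edge leaving the tree is B–H (1); add B.
Step 3: cheapest edge leaving the tree is C–H (1); add C.
Step 4: cheapest edge leaving the tree is C–D (13); add D.
Step 5: cheapest edge leaving the tree is A–H (14); add A.
Step 6: cheapest edge leaving the tree is A–F (19); add F.
Step 7: cheapest edge leaving the tree is F–G (17); add G.
MST edges: E–H, B–H, C–H, C–D, A–H, A–F, F–G; total weight 3+1+1+13+14+19+17 = 68.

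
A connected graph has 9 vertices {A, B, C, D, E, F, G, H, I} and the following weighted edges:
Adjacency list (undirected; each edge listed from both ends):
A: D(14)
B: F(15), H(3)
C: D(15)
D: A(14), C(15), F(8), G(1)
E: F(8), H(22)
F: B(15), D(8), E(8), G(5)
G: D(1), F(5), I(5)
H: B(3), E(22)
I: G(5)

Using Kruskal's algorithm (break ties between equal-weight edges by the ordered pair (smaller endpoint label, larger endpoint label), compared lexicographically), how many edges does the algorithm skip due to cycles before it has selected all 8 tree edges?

Sort edges by weight, then run Kruskal:
D–G (1): add — endpoints in different components.
B–H (3): add — endpoints in different components.
F–G (5): add — endpoints in different components.
G–I (5): add — endpoints in different components.
D–F (8): skip — D and F already connected.
E–F (8): add — endpoints in different components.
A–D (14): add — endpoints in different components.
B–F (15): add — endpoints in different components.
C–D (15): add — endpoints in different components.
Edges rejected before the tree was complete: 1.

1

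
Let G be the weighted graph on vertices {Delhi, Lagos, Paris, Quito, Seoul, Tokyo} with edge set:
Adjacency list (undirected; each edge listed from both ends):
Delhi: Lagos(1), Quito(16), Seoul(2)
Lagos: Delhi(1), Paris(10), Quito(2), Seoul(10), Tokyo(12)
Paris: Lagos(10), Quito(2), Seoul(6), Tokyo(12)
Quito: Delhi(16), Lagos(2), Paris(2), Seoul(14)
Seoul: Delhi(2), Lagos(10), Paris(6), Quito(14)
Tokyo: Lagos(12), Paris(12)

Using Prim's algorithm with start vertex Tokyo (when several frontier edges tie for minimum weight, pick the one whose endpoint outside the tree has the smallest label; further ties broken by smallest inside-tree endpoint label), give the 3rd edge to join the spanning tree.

Lagos-Quito

Prim, starting at Tokyo.
Step 1: cheapest edge leaving the tree is Lagos Tokyo (12); add Lagos.
Step 2: cheapest edge leaving the tree is Delhi Lagos (1); add Delhi.
Step 3: cheapest edge leaving the tree is Lagos Quito (2); add Quito.
Step 4: cheapest edge leaving the tree is Paris Quito (2); add Paris.
Step 5: cheapest edge leaving the tree is Delhi Seoul (2); add Seoul.
The 3rd edge added is Lagos Quito.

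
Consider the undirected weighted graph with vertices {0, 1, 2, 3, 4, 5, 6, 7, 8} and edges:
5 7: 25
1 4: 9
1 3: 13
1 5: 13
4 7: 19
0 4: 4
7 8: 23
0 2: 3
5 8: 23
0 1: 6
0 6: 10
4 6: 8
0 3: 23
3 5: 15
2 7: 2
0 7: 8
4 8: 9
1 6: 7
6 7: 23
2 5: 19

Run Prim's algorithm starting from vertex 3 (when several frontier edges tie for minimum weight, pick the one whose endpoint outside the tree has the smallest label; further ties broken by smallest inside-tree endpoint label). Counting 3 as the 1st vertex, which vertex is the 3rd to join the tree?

0

Prim, starting at 3.
Step 1: cheapest edge leaving the tree is 1 3 (13); add 1.
Step 2: cheapest edge leaving the tree is 0 1 (6); add 0.
Step 3: cheapest edge leaving the tree is 0 2 (3); add 2.
Step 4: cheapest edge leaving the tree is 2 7 (2); add 7.
Step 5: cheapest edge leaving the tree is 0 4 (4); add 4.
Step 6: cheapest edge leaving the tree is 1 6 (7); add 6.
Step 7: cheapest edge leaving the tree is 4 8 (9); add 8.
Step 8: cheapest edge leaving the tree is 1 5 (13); add 5.
Vertex order: 3, 1, 0, 2, 7, 4, 6, 8, 5. The 3rd vertex is 0.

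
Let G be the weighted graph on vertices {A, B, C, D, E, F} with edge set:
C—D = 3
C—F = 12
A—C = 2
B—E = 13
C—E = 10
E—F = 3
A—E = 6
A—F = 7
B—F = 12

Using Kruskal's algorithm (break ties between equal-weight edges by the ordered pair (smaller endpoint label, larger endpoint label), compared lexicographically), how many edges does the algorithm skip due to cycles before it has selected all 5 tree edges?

Kruskal: consider edges lightest-first.
A—C (2): add. Components now {A,C} {B} {D} {E} {F}
C—D (3): add. Components now {A,C,D} {B} {E} {F}
E—F (3): add. Components now {A,C,D} {B} {E,F}
A—E (6): add. Components now {A,C,D,E,F} {B}
A—F (7): skip — A and F already connected.
C—E (10): skip — C and E already connected.
B—F (12): add. Components now {A,B,C,D,E,F}
Edges rejected before the tree was complete: 2.

2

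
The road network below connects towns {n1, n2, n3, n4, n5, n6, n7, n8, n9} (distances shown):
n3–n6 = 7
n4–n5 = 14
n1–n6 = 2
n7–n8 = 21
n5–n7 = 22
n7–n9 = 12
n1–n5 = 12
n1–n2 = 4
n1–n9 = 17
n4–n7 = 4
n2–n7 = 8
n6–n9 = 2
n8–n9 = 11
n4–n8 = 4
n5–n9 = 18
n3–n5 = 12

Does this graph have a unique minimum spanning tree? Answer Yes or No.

No

Kruskal: consider edges lightest-first.
n1–n6 (2): add — endpoints in different components.
n6–n9 (2): add — endpoints in different components.
n1–n2 (4): add — endpoints in different components.
n4–n7 (4): add — endpoints in different components.
n4–n8 (4): add — endpoints in different components.
n3–n6 (7): add — endpoints in different components.
n2–n7 (8): add — endpoints in different components.
n8–n9 (11): skip — n9 and n8 already connected.
n1–n5 (12): add — endpoints in different components.
Non-tree edge n3–n5 has weight 12, equal to the heaviest edge on its tree cycle — swapping gives another MST of the same weight. Not unique.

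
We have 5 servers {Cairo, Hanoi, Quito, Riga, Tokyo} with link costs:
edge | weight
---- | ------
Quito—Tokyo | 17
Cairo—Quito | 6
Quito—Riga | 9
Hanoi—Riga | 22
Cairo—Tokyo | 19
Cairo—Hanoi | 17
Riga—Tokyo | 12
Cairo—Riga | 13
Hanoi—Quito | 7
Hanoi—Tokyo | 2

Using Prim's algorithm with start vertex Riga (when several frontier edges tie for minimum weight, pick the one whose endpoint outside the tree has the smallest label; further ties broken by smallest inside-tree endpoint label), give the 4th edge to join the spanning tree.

Grow the tree from Riga using Prim:
Step 1: frontier [Quito—Riga 9, Riga—Tokyo 12, Cairo—Riga 13, Hanoi—Riga 22] → take Quito—Riga (9); add Quito.
Step 2: frontier [Cairo—Quito 6, Hanoi—Quito 7, Quito—Tokyo 17, Riga—Tokyo 12, Cairo—Riga 13, Hanoi—Riga 22] → take Cairo—Quito (6); add Cairo.
Step 3: frontier [Cairo—Hanoi 17, Cairo—Tokyo 19, Hanoi—Quito 7, Quito—Tokyo 17, Riga—Tokyo 12, Hanoi—Riga 22] → take Hanoi—Quito (7); add Hanoi.
Step 4: frontier [Cairo—Tokyo 19, Hanoi—Tokyo 2, Quito—Tokyo 17, Riga—Tokyo 12] → take Hanoi—Tokyo (2); add Tokyo.
The 4th edge added is Hanoi—Tokyo.

Hanoi-Tokyo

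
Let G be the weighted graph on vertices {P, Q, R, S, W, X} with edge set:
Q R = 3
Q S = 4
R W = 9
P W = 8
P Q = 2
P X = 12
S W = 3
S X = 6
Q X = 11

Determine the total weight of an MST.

18

Grow the tree from W using Prim:
Step 1: frontier [S W 3, P W 8, R W 9] → take S W (3); add S.
Step 2: frontier [Q S 4, S X 6, P W 8, R W 9] → take Q S (4); add Q.
Step 3: frontier [P Q 2, Q R 3, Q X 11, S X 6, P W 8, R W 9] → take P Q (2); add P.
Step 4: frontier [P X 12, Q R 3, Q X 11, S X 6, R W 9] → take Q R (3); add R.
Step 5: frontier [P X 12, Q X 11, S X 6] → take S X (6); add X.
MST edges: S W, Q S, P Q, Q R, S X; total weight 3+4+2+3+6 = 18.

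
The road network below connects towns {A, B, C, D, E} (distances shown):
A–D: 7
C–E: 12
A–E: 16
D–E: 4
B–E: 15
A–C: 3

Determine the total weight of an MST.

29

Grow the tree from D using Prim:
Step 1: cheapest edge leaving the tree is D–E (4); add E.
Step 2: cheapest edge leaving the tree is A–D (7); add A.
Step 3: cheapest edge leaving the tree is A–C (3); add C.
Step 4: cheapest edge leaving the tree is B–E (15); add B.
MST edges: D–E, A–D, A–C, B–E; total weight 4+7+3+15 = 29.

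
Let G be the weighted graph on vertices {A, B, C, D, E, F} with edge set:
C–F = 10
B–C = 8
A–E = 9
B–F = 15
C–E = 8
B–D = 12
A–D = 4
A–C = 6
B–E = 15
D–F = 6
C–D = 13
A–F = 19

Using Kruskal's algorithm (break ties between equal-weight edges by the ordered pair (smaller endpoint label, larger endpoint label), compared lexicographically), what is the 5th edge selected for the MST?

C-E

Sort edges by weight, then run Kruskal:
A–D (4): add. Components now {A,D} {B} {C} {E} {F}
A–C (6): add. Components now {A,C,D} {B} {E} {F}
D–F (6): add. Components now {A,C,D,F} {B} {E}
B–C (8): add. Components now {A,B,C,D,F} {E}
C–E (8): add. Components now {A,B,C,D,E,F}
The 5th edge added is C–E.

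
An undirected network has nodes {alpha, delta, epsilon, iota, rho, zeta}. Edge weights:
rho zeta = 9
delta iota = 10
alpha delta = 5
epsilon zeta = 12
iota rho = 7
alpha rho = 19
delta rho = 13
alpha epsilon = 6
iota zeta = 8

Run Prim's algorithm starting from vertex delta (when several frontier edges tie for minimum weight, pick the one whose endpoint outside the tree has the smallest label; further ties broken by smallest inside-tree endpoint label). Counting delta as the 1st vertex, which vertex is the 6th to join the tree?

zeta

Prim, starting at delta.
Step 1: frontier [alpha delta 5, delta iota 10, delta rho 13] → take alpha delta (5); add alpha.
Step 2: frontier [alpha epsilon 6, alpha rho 19, delta iota 10, delta rho 13] → take alpha epsilon (6); add epsilon.
Step 3: frontier [alpha rho 19, delta iota 10, delta rho 13, epsilon zeta 12] → take delta iota (10); add iota.
Step 4: frontier [alpha rho 19, delta rho 13, epsilon zeta 12, iota rho 7, iota zeta 8] → take iota rho (7); add rho.
Step 5: frontier [epsilon zeta 12, iota zeta 8, rho zeta 9] → take iota zeta (8); add zeta.
Vertex order: delta, alpha, epsilon, iota, rho, zeta. The 6th vertex is zeta.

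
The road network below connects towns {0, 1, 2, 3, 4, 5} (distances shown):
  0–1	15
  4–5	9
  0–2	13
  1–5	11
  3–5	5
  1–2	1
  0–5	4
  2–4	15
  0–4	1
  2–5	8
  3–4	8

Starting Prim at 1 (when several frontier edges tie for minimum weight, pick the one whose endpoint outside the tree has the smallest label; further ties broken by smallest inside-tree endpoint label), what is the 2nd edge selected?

2-5

Grow the tree from 1 using Prim:
Step 1: cheapest edge leaving the tree is 1–2 (1); add 2.
Step 2: cheapest edge leaving the tree is 2–5 (8); add 5.
Step 3: cheapest edge leaving the tree is 0–5 (4); add 0.
Step 4: cheapest edge leaving the tree is 0–4 (1); add 4.
Step 5: cheapest edge leaving the tree is 3–5 (5); add 3.
The 2nd edge added is 2–5.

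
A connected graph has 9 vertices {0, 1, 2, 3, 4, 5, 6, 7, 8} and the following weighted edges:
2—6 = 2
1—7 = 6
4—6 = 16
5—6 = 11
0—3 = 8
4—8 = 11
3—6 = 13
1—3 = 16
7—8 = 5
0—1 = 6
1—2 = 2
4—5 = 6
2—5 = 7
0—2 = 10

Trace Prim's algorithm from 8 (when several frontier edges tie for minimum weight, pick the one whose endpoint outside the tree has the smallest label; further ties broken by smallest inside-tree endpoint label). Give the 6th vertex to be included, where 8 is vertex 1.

0

Prim, starting at 8.
Step 1: cheapest edge leaving the tree is 7—8 (5); add 7.
Step 2: cheapest edge leaving the tree is 1—7 (6); add 1.
Step 3: cheapest edge leaving the tree is 1—2 (2); add 2.
Step 4: cheapest edge leaving the tree is 2—6 (2); add 6.
Step 5: cheapest edge leaving the tree is 0—1 (6); add 0.
Step 6: cheapest edge leaving the tree is 2—5 (7); add 5.
Step 7: cheapest edge leaving the tree is 4—5 (6); add 4.
Step 8: cheapest edge leaving the tree is 0—3 (8); add 3.
Vertex order: 8, 7, 1, 2, 6, 0, 5, 4, 3. The 6th vertex is 0.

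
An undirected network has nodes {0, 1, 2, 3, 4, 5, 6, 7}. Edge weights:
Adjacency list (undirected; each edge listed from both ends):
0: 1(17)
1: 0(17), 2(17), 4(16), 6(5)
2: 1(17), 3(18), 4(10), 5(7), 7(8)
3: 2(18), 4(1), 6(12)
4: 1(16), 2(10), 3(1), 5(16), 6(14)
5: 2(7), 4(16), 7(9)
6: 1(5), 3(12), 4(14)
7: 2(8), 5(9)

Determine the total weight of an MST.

60

Kruskal's algorithm — process edges by increasing weight (ties by edge label):
3-4 (1): add — endpoints in different components.
1-6 (5): add — endpoints in different components.
2-5 (7): add — endpoints in different components.
2-7 (8): add — endpoints in different components.
5-7 (9): skip — 5 and 7 already connected.
2-4 (10): add — endpoints in different components.
3-6 (12): add — endpoints in different components.
4-6 (14): skip — 4 and 6 already connected.
1-4 (16): skip — 1 and 4 already connected.
4-5 (16): skip — 4 and 5 already connected.
0-1 (17): add — endpoints in different components.
MST edges: 3-4, 1-6, 2-5, 2-7, 2-4, 3-6, 0-1; total weight 1+5+7+8+10+12+17 = 60.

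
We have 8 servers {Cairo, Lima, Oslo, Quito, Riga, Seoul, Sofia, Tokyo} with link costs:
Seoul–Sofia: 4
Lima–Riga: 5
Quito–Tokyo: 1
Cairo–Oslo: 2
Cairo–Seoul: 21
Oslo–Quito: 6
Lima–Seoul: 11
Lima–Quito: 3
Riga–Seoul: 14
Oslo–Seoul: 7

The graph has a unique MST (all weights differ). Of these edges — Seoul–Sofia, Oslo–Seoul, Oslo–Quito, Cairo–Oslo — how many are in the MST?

4

Kruskal: consider edges lightest-first.
Quito–Tokyo (1): add — endpoints in different components.
Cairo–Oslo (2): add — endpoints in different components.
Lima–Quito (3): add — endpoints in different components.
Seoul–Sofia (4): add — endpoints in different components.
Lima–Riga (5): add — endpoints in different components.
Oslo–Quito (6): add — endpoints in different components.
Oslo–Seoul (7): add — endpoints in different components.
MST edge set: {Quito–Tokyo, Cairo–Oslo, Lima–Quito, Seoul–Sofia, Lima–Riga, Oslo–Quito, Oslo–Seoul}.
Of the listed edges, {Seoul–Sofia, Oslo–Seoul, Oslo–Quito, Cairo–Oslo} are in the MST → 4.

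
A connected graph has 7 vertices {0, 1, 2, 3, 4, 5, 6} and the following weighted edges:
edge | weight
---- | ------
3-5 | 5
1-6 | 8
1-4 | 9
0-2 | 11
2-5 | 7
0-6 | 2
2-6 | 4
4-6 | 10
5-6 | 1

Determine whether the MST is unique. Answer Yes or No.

Yes

Sort edges by weight, then run Kruskal:
5-6 (1): add — endpoints in different components.
0-6 (2): add — endpoints in different components.
2-6 (4): add — endpoints in different components.
3-5 (5): add — endpoints in different components.
2-5 (7): skip — 2 and 5 already connected.
1-6 (8): add — endpoints in different components.
1-4 (9): add — endpoints in different components.
Every non-tree edge has weight strictly greater than the heaviest edge on the tree path between its endpoints, so the MST is unique.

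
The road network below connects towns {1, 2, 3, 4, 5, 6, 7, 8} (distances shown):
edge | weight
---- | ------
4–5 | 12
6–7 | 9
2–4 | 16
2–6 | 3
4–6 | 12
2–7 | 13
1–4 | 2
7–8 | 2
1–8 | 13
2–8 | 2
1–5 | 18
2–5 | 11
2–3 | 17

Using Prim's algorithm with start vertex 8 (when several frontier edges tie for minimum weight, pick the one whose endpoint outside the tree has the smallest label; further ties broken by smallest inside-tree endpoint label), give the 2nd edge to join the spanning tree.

Grow the tree from 8 using Prim:
Step 1: frontier [2–8 2, 7–8 2, 1–8 13] → take 2–8 (2); add 2.
Step 2: frontier [2–6 3, 2–5 11, 2–7 13, 2–4 16, 2–3 17, 7–8 2, 1–8 13] → take 7–8 (2); add 7.
Step 3: frontier [2–6 3, 2–5 11, 2–4 16, 2–3 17, 6–7 9, 1–8 13] → take 2–6 (3); add 6.
Step 4: frontier [2–5 11, 2–4 16, 2–3 17, 4–6 12, 1–8 13] → take 2–5 (11); add 5.
Step 5: frontier [2–4 16, 2–3 17, 4–5 12, 1–5 18, 4–6 12, 1–8 13] → take 4–5 (12); add 4.
Step 6: frontier [2–3 17, 1–4 2, 1–5 18, 1–8 13] → take 1–4 (2); add 1.
Step 7: frontier [2–3 17] → take 2–3 (17); add 3.
The 2nd edge added is 7–8.

7-8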